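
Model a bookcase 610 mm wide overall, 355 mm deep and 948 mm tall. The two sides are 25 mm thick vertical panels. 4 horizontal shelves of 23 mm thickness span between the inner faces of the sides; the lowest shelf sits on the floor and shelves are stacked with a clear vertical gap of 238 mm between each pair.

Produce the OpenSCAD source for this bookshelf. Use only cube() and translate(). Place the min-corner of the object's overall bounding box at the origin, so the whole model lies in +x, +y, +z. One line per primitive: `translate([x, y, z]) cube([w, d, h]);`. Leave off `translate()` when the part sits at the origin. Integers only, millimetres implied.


cube([25, 355, 948]);
translate([585, 0, 0]) cube([25, 355, 948]);
translate([25, 0, 0]) cube([560, 355, 23]);
translate([25, 0, 261]) cube([560, 355, 23]);
translate([25, 0, 522]) cube([560, 355, 23]);
translate([25, 0, 783]) cube([560, 355, 23]);


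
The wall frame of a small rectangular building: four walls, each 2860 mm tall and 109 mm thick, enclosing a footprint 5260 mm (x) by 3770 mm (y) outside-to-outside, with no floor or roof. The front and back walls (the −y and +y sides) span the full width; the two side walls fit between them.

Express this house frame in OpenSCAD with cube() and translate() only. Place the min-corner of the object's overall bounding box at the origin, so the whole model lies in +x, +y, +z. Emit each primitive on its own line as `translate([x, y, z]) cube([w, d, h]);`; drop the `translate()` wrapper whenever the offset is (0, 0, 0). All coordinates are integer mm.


cube([5260, 109, 2860]);
translate([0, 3661, 0]) cube([5260, 109, 2860]);
translate([0, 109, 0]) cube([109, 3552, 2860]);
translate([5151, 109, 0]) cube([109, 3552, 2860]);


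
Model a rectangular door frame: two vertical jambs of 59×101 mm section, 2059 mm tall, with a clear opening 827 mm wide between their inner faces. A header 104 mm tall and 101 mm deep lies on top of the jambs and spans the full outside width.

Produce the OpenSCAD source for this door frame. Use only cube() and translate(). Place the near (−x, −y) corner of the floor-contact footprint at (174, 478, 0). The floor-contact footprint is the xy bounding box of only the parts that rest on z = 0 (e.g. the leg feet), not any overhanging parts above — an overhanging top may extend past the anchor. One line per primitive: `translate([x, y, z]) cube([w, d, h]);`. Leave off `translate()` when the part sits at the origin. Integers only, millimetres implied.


translate([174, 478, 0]) cube([59, 101, 2059]);
translate([1060, 478, 0]) cube([59, 101, 2059]);
translate([174, 478, 2059]) cube([945, 101, 104]);


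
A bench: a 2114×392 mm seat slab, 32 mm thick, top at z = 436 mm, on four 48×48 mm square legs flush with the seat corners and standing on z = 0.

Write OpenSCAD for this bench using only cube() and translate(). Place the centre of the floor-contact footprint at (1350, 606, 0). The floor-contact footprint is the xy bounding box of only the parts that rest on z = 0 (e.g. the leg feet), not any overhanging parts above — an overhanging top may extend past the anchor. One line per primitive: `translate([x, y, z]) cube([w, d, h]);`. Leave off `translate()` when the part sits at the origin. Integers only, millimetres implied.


// leg_h = 436 − 32 = 404
translate([293, 410, 404]) cube([2114, 392, 32]);
translate([293, 410, 0]) cube([48, 48, 404]);
translate([293, 754, 0]) cube([48, 48, 404]);
translate([2359, 410, 0]) cube([48, 48, 404]);
translate([2359, 754, 0]) cube([48, 48, 404]);


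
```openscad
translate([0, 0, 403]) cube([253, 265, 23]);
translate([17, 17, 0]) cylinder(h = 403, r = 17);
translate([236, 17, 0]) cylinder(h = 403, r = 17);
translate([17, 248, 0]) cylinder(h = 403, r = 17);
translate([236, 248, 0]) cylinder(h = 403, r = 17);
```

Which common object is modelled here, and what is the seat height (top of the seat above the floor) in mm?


A stool. The seat height is 426 mm.

A 253×265×23 slab at z = 403 on four corner cylinders — a stool. The seat top is 403 + 23 = 426 mm.


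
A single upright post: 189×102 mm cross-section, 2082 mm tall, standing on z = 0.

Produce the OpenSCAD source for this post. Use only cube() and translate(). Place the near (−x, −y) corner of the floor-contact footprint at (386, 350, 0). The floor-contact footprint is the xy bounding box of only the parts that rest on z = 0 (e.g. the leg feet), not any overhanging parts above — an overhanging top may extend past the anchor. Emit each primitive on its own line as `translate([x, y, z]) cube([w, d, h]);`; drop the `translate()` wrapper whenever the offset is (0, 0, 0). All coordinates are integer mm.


translate([386, 350, 0]) cube([189, 102, 2082]);


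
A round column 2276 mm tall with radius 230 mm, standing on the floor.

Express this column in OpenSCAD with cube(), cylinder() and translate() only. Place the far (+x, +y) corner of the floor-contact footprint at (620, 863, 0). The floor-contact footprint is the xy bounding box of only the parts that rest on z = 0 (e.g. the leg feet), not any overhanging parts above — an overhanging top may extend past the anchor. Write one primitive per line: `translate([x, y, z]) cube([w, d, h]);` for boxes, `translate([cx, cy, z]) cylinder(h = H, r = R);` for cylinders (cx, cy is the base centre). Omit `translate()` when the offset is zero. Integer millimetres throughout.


translate([390, 633, 0]) cylinder(h = 2276, r = 230);


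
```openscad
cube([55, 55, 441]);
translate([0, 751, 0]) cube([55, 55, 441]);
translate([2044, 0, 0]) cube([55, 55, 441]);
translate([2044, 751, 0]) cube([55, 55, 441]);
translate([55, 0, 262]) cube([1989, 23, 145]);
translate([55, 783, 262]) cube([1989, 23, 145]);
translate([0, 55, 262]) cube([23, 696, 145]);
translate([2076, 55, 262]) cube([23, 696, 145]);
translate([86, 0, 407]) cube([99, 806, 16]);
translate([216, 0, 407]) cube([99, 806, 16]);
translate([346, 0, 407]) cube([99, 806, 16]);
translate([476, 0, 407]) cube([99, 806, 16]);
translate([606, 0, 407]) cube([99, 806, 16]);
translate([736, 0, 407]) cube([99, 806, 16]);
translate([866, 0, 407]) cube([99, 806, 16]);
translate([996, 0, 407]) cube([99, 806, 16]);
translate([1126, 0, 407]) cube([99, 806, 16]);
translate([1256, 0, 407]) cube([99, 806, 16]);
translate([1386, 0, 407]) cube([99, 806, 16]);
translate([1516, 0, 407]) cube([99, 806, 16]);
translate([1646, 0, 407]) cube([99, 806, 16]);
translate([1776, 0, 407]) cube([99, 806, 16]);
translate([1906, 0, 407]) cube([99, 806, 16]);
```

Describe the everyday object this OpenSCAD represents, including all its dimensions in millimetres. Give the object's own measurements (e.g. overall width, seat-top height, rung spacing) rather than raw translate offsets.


A bed frame 2099 mm long (x) by 806 mm wide (y). Four 55×55 mm corner posts, 441 mm tall, at the corners of the footprint. Four rails of 23 mm thickness and 145 mm height run between adjacent posts with their undersides at z = 262 mm, their outer faces flush with the outside of the frame (the two x-running rails run between the posts' inner faces; the two y-running rails run between the posts' inner faces). 15 slats, each 99 mm wide (x) and 16 mm thick, lie across the top of the two x-running rails, running the full 806 mm width of the frame in y; along x they sit between the end posts with a 31 mm gap after the −x posts and between neighbouring slats, leaving 39 mm before the +x posts.


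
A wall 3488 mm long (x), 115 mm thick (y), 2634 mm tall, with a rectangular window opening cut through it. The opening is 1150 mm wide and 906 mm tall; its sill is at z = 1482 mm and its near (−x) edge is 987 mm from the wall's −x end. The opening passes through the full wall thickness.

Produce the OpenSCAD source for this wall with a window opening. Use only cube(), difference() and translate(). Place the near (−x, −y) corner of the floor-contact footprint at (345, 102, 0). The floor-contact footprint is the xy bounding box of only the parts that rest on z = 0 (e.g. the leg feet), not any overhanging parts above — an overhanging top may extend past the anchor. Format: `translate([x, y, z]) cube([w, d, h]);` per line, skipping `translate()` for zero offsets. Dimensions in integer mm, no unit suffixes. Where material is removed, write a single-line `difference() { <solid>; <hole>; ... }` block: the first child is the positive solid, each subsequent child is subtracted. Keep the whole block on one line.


difference() { translate([345, 102, 0]) cube([3488, 115, 2634]); translate([1332, 102, 1482]) cube([1150, 115, 906]); }


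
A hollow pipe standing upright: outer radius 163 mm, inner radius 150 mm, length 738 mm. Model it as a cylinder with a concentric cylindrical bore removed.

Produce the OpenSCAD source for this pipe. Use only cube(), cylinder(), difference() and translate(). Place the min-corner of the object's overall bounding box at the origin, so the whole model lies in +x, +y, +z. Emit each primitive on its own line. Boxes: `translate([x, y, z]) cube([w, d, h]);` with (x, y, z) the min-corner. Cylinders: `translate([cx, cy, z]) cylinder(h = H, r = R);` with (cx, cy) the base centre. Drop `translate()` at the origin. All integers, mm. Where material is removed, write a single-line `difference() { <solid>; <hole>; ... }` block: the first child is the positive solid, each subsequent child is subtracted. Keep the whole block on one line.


difference() { translate([163, 163, 0]) cylinder(h = 738, r = 163); translate([163, 163, 0]) cylinder(h = 738, r = 150); }


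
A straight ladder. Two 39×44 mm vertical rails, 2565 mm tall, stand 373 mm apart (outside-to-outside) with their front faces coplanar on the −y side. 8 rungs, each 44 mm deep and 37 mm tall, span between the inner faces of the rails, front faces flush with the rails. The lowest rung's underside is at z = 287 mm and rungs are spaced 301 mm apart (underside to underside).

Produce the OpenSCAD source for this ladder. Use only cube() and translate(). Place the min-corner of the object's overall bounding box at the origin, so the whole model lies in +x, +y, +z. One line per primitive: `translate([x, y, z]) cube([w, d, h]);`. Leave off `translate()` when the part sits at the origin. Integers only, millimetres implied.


cube([39, 44, 2565]);
translate([334, 0, 0]) cube([39, 44, 2565]);
translate([39, 0, 287]) cube([295, 44, 37]);
translate([39, 0, 588]) cube([295, 44, 37]);
translate([39, 0, 889]) cube([295, 44, 37]);
translate([39, 0, 1190]) cube([295, 44, 37]);
translate([39, 0, 1491]) cube([295, 44, 37]);
translate([39, 0, 1792]) cube([295, 44, 37]);
translate([39, 0, 2093]) cube([295, 44, 37]);
translate([39, 0, 2394]) cube([295, 44, 37]);


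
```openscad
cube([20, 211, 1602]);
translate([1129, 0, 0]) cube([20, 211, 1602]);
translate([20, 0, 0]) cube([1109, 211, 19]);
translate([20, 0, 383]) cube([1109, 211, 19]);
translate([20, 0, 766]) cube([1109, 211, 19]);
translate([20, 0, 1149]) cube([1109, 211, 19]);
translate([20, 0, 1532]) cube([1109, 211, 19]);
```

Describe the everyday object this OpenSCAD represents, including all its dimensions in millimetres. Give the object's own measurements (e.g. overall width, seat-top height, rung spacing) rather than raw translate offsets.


An open bookshelf. Two side panels, each 20 mm thick, 211 mm deep and 1602 mm tall, stand 1149 mm apart (outside-to-outside). Between them sit 5 shelves, each 19 mm thick and 211 mm deep, spanning the full gap between the sides. The bottom shelf rests on the floor (its underside at z = 0) and the clear gap between one shelf's top and the next shelf's underside is 364 mm.


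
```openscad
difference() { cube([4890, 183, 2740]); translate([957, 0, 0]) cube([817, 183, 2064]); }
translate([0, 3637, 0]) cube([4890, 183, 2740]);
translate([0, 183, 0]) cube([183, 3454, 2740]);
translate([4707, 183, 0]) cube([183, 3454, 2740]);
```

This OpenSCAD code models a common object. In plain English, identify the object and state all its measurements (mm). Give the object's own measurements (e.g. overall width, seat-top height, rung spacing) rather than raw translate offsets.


A single room: four walls, each 2740 mm tall and 183 mm thick, enclosing an outside footprint 4890×3820 mm (x × y), no floor or roof. The front and back walls (−y and +y sides) run the full x-width; the side walls fit between their inner faces. A door opening 817 mm wide and 2064 mm tall is cut through the front wall from the floor up, its −x edge 957 mm from the wall's −x end.


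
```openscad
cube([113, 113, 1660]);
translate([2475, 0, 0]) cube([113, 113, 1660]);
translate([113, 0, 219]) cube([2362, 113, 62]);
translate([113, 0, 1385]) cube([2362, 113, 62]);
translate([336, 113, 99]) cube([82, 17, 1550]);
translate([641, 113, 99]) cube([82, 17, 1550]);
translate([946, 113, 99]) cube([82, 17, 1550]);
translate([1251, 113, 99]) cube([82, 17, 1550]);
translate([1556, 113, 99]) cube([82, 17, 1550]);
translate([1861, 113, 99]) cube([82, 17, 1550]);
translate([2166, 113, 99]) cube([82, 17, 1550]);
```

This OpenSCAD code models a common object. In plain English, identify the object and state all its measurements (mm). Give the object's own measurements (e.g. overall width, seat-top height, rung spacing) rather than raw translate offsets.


A fence section. Two 113×113 mm posts, 1660 mm tall, stand on the floor with a clear span of 2362 mm between their inner faces. Two horizontal rails of 113×62 mm section span the gap between the posts with their undersides at z = 219 mm and z = 1385 mm, flush with the posts' −y face. 7 pickets, each 82 mm wide, 17 mm thick and 1550 mm tall, are fixed to the +y face of the rails with their bottoms at z = 99 mm, spaced across the span with a 223 mm gap after the −x post and between neighbouring pickets, with 227 mm left before the +x post.


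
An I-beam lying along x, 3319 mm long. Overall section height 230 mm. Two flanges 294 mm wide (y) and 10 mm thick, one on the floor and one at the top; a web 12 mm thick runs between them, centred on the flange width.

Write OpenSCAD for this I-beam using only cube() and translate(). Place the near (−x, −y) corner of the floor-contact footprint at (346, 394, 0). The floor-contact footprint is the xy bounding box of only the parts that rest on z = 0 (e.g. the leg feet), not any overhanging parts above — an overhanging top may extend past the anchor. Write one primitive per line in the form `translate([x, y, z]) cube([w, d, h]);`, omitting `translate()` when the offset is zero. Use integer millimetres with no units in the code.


translate([346, 394, 0]) cube([3319, 294, 10]);
translate([346, 535, 10]) cube([3319, 12, 210]);
translate([346, 394, 220]) cube([3319, 294, 10]);


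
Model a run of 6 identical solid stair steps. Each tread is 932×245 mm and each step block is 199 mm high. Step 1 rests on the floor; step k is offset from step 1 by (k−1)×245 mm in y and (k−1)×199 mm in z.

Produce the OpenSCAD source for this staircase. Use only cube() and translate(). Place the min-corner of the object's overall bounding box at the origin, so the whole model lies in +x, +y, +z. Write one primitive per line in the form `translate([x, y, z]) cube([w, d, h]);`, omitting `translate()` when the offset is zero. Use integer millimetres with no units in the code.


cube([932, 245, 199]);
translate([0, 245, 199]) cube([932, 245, 199]);
translate([0, 490, 398]) cube([932, 245, 199]);
translate([0, 735, 597]) cube([932, 245, 199]);
translate([0, 980, 796]) cube([932, 245, 199]);
translate([0, 1225, 995]) cube([932, 245, 199]);


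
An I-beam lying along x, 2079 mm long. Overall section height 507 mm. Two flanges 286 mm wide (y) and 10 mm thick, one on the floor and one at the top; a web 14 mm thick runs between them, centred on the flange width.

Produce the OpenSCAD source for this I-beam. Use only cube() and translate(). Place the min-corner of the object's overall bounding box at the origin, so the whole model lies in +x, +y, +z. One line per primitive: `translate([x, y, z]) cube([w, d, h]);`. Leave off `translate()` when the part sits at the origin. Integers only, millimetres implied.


cube([2079, 286, 10]);
translate([0, 136, 10]) cube([2079, 14, 487]);
translate([0, 0, 497]) cube([2079, 286, 10]);


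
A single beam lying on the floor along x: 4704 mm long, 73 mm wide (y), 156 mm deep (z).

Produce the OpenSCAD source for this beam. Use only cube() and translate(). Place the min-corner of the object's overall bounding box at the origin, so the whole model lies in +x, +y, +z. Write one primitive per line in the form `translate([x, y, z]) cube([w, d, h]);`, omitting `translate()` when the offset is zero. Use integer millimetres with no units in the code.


cube([4704, 73, 156]);


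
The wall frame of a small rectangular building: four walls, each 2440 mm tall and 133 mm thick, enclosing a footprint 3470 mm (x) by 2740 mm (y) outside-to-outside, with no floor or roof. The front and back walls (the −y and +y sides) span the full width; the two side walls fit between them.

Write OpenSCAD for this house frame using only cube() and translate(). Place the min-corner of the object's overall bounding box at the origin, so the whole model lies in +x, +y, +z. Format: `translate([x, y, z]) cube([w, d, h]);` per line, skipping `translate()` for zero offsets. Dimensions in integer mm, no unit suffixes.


cube([3470, 133, 2440]);
translate([0, 2607, 0]) cube([3470, 133, 2440]);
translate([0, 133, 0]) cube([133, 2474, 2440]);
translate([3337, 133, 0]) cube([133, 2474, 2440]);


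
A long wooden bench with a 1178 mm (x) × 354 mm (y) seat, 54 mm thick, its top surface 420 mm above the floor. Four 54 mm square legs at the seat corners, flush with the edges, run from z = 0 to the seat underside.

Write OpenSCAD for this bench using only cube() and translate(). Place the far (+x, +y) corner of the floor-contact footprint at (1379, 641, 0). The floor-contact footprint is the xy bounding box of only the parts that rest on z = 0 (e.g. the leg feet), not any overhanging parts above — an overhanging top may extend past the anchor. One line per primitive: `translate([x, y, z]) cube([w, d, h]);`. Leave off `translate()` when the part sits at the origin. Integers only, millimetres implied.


translate([201, 287, 366]) cube([1178, 354, 54]);
translate([201, 287, 0]) cube([54, 54, 366]);
translate([201, 587, 0]) cube([54, 54, 366]);
translate([1325, 287, 0]) cube([54, 54, 366]);
translate([1325, 587, 0]) cube([54, 54, 366]);


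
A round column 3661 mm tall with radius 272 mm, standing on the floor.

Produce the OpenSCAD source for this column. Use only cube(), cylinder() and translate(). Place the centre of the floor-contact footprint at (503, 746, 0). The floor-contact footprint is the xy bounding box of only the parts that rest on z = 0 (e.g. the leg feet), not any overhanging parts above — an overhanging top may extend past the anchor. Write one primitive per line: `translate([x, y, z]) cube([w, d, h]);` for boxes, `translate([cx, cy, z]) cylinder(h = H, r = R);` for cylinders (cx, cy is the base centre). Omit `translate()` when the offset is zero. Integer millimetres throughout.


translate([503, 746, 0]) cylinder(h = 3661, r = 272);


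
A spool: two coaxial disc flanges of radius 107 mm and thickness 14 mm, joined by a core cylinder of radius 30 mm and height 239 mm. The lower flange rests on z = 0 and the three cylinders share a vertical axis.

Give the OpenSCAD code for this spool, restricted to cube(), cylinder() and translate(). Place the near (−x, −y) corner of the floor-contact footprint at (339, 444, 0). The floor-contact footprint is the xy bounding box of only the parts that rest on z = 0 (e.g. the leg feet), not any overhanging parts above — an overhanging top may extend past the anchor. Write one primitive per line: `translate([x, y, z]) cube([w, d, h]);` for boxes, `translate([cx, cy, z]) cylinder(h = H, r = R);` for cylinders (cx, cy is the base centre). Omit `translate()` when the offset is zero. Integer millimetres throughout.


translate([446, 551, 0]) cylinder(h = 14, r = 107);
translate([446, 551, 14]) cylinder(h = 239, r = 30);
translate([446, 551, 253]) cylinder(h = 14, r = 107);


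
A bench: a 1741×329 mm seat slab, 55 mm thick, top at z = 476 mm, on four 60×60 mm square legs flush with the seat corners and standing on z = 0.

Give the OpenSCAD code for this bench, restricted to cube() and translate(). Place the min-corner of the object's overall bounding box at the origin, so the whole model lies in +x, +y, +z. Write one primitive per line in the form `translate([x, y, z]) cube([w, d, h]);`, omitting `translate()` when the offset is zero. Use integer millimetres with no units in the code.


translate([0, 0, 421]) cube([1741, 329, 55]);
cube([60, 60, 421]);
translate([0, 269, 0]) cube([60, 60, 421]);
translate([1681, 0, 0]) cube([60, 60, 421]);
translate([1681, 269, 0]) cube([60, 60, 421]);


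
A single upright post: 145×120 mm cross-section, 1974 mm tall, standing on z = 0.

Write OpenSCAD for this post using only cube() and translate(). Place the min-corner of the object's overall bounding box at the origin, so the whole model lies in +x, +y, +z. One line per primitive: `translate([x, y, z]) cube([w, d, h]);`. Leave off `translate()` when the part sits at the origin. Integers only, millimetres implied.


cube([145, 120, 1974]);


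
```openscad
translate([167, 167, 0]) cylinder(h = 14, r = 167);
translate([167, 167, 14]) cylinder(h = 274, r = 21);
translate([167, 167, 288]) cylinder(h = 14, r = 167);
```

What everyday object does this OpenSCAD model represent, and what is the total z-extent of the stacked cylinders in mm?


A spool. The overall height is 302 mm.

Three coaxial cylinders, large–small–large — a spool. Two 14 mm flanges and a 274 mm core give 14 + 274 + 14 = 302 mm.


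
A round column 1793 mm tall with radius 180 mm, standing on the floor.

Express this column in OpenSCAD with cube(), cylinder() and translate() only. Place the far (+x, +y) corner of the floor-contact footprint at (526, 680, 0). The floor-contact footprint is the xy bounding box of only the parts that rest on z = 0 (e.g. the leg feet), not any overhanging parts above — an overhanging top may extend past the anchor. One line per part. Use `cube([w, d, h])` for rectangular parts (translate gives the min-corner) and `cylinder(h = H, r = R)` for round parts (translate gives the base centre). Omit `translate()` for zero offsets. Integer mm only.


translate([346, 500, 0]) cylinder(h = 1793, r = 180);


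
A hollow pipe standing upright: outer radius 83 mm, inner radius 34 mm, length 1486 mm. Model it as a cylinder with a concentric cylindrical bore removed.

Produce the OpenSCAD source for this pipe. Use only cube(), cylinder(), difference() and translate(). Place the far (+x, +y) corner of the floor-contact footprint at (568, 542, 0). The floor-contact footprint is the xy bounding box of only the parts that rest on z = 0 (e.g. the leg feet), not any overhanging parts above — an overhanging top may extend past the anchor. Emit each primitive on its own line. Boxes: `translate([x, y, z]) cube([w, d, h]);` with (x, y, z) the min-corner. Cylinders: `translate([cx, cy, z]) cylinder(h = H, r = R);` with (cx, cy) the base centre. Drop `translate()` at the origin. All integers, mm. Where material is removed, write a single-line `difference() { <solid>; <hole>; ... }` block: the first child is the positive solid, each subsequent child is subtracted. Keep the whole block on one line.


difference() { translate([485, 459, 0]) cylinder(h = 1486, r = 83); translate([485, 459, 0]) cylinder(h = 1486, r = 34); }


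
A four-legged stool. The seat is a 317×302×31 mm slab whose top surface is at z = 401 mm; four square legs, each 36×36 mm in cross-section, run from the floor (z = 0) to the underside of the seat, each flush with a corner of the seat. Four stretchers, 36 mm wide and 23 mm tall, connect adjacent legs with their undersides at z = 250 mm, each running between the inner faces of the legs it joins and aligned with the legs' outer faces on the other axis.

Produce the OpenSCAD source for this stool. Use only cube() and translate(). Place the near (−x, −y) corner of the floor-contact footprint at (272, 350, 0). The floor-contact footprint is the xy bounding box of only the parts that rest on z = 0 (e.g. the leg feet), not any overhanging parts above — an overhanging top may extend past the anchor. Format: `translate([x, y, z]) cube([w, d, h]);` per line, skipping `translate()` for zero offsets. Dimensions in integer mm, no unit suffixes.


translate([272, 350, 370]) cube([317, 302, 31]);
translate([272, 350, 0]) cube([36, 36, 370]);
translate([553, 350, 0]) cube([36, 36, 370]);
translate([272, 616, 0]) cube([36, 36, 370]);
translate([553, 616, 0]) cube([36, 36, 370]);
translate([308, 350, 250]) cube([245, 36, 23]);
translate([308, 616, 250]) cube([245, 36, 23]);
translate([272, 386, 250]) cube([36, 230, 23]);
translate([553, 386, 250]) cube([36, 230, 23]);


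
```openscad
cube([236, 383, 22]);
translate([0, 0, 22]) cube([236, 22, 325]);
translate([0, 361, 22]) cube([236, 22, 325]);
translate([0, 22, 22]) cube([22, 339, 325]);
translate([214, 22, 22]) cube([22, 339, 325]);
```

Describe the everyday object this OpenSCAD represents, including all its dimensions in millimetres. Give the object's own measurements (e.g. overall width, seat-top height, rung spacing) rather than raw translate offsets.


An open-topped rectangular box: outside dimensions 236×383×347 mm, with a uniform wall and base thickness of 22 mm. The base is a full 236×383 slab on the floor; four walls sit on top of the base. The front and back walls (the −y and +y sides) span the full width; the two side walls fit between them.


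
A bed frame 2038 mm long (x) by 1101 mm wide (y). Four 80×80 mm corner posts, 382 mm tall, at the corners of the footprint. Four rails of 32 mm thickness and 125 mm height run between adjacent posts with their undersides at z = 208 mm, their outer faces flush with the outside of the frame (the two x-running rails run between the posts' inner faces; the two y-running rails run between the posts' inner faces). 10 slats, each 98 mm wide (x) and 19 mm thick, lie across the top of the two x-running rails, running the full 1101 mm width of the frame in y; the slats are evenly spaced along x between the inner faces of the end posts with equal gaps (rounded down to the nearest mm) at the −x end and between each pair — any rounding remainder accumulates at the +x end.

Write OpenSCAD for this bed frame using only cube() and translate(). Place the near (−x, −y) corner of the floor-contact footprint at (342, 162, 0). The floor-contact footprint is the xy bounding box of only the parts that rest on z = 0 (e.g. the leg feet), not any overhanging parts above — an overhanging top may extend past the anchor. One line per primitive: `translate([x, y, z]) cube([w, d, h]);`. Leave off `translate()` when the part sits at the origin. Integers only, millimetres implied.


translate([342, 162, 0]) cube([80, 80, 382]);
translate([342, 1183, 0]) cube([80, 80, 382]);
translate([2300, 162, 0]) cube([80, 80, 382]);
translate([2300, 1183, 0]) cube([80, 80, 382]);
translate([422, 162, 208]) cube([1878, 32, 125]);
translate([422, 1231, 208]) cube([1878, 32, 125]);
translate([342, 242, 208]) cube([32, 941, 125]);
translate([2348, 242, 208]) cube([32, 941, 125]);
translate([503, 162, 333]) cube([98, 1101, 19]);
translate([682, 162, 333]) cube([98, 1101, 19]);
translate([861, 162, 333]) cube([98, 1101, 19]);
translate([1040, 162, 333]) cube([98, 1101, 19]);
translate([1219, 162, 333]) cube([98, 1101, 19]);
translate([1398, 162, 333]) cube([98, 1101, 19]);
translate([1577, 162, 333]) cube([98, 1101, 19]);
translate([1756, 162, 333]) cube([98, 1101, 19]);
translate([1935, 162, 333]) cube([98, 1101, 19]);
translate([2114, 162, 333]) cube([98, 1101, 19]);


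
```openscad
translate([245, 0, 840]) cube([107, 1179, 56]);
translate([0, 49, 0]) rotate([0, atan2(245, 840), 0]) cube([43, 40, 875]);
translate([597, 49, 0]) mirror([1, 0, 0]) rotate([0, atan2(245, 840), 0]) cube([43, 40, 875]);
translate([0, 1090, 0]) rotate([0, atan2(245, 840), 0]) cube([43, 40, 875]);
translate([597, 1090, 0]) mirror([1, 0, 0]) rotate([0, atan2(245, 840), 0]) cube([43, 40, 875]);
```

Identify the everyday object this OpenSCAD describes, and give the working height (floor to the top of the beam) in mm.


A sawhorse. The overall height is 896 mm.

A beam across two mirrored pairs of raked legs — a sawhorse. The beam's underside is at z = 840 (matching the legs' vertical rise in atan2(245, 840)) and the beam is 56 mm tall, so its top is at 840 + 56 = 896 mm. The raked legs top out at the beam's underside, so that is the highest point.


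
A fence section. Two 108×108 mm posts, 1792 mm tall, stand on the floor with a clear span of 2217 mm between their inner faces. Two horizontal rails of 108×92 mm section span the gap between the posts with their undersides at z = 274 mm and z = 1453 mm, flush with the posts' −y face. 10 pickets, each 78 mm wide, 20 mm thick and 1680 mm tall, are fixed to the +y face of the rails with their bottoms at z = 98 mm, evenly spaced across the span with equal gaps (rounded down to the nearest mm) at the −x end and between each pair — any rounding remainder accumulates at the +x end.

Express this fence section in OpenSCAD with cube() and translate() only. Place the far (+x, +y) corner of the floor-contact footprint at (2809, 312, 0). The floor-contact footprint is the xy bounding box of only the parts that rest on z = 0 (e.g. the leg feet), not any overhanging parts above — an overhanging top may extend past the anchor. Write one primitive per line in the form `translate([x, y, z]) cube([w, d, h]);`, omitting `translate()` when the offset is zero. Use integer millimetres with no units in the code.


translate([376, 204, 0]) cube([108, 108, 1792]);
translate([2701, 204, 0]) cube([108, 108, 1792]);
translate([484, 204, 274]) cube([2217, 108, 92]);
translate([484, 204, 1453]) cube([2217, 108, 92]);
translate([614, 312, 98]) cube([78, 20, 1680]);
translate([822, 312, 98]) cube([78, 20, 1680]);
translate([1030, 312, 98]) cube([78, 20, 1680]);
translate([1238, 312, 98]) cube([78, 20, 1680]);
translate([1446, 312, 98]) cube([78, 20, 1680]);
translate([1654, 312, 98]) cube([78, 20, 1680]);
translate([1862, 312, 98]) cube([78, 20, 1680]);
translate([2070, 312, 98]) cube([78, 20, 1680]);
translate([2278, 312, 98]) cube([78, 20, 1680]);
translate([2486, 312, 98]) cube([78, 20, 1680]);


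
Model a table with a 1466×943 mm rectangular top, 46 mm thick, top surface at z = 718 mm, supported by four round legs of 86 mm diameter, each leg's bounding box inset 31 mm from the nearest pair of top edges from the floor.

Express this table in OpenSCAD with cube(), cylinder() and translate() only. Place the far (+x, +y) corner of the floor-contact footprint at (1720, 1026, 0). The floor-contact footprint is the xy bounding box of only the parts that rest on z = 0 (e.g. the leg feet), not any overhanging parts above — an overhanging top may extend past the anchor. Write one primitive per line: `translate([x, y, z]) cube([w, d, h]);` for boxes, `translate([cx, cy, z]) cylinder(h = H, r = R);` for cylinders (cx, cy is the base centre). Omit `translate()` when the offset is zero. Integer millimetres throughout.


translate([285, 114, 672]) cube([1466, 943, 46]);
translate([359, 188, 0]) cylinder(h = 672, r = 43);
translate([1677, 188, 0]) cylinder(h = 672, r = 43);
translate([359, 983, 0]) cylinder(h = 672, r = 43);
translate([1677, 983, 0]) cylinder(h = 672, r = 43);


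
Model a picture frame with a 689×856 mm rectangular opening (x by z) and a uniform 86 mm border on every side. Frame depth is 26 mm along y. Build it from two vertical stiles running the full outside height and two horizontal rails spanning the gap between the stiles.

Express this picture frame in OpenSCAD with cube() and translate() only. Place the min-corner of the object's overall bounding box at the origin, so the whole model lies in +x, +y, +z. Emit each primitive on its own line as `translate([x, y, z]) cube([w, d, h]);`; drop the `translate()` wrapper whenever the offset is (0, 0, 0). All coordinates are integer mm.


cube([86, 26, 1028]);
translate([775, 0, 0]) cube([86, 26, 1028]);
translate([86, 0, 0]) cube([689, 26, 86]);
translate([86, 0, 942]) cube([689, 26, 86]);


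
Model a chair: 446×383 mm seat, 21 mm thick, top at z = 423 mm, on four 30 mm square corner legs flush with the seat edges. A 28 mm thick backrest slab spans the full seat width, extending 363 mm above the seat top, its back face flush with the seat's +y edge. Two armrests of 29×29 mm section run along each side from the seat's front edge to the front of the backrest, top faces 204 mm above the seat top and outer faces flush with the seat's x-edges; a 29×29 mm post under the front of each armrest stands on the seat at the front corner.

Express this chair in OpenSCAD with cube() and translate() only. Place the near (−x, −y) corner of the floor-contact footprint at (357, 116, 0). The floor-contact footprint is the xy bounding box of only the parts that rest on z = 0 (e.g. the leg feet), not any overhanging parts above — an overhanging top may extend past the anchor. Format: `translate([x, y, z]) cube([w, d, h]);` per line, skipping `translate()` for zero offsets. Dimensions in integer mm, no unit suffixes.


translate([357, 116, 402]) cube([446, 383, 21]);
translate([357, 116, 0]) cube([30, 30, 402]);
translate([773, 116, 0]) cube([30, 30, 402]);
translate([357, 469, 0]) cube([30, 30, 402]);
translate([773, 469, 0]) cube([30, 30, 402]);
translate([357, 471, 423]) cube([446, 28, 363]);
translate([357, 116, 598]) cube([29, 355, 29]);
translate([774, 116, 598]) cube([29, 355, 29]);
translate([357, 116, 423]) cube([29, 29, 175]);
translate([774, 116, 423]) cube([29, 29, 175]);


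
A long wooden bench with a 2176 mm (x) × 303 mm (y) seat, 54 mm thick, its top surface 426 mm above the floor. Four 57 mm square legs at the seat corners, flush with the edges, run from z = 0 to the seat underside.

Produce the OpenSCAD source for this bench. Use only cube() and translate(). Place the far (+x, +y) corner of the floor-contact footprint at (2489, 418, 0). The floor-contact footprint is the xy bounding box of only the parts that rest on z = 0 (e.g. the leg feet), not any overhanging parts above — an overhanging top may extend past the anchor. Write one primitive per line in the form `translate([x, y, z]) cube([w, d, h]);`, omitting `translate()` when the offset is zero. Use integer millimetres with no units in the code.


// leg_h = 426 − 54 = 372
translate([313, 115, 372]) cube([2176, 303, 54]);
translate([313, 115, 0]) cube([57, 57, 372]);
translate([313, 361, 0]) cube([57, 57, 372]);
translate([2432, 115, 0]) cube([57, 57, 372]);
translate([2432, 361, 0]) cube([57, 57, 372]);


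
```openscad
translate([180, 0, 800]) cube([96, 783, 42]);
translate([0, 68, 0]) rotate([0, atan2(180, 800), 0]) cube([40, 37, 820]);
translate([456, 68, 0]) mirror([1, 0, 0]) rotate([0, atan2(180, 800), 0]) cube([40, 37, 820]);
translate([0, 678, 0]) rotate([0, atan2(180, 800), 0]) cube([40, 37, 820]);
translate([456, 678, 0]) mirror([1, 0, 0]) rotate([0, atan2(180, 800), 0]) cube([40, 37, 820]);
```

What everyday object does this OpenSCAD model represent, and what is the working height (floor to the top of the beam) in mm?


A sawhorse. The overall height is 842 mm.

A beam across two mirrored pairs of raked legs — a sawhorse. The beam's underside is at z = 800 (matching the legs' vertical rise in atan2(180, 800)) and the beam is 42 mm tall, so its top is at 800 + 42 = 842 mm. The raked legs top out at the beam's underside, so that is the highest point.


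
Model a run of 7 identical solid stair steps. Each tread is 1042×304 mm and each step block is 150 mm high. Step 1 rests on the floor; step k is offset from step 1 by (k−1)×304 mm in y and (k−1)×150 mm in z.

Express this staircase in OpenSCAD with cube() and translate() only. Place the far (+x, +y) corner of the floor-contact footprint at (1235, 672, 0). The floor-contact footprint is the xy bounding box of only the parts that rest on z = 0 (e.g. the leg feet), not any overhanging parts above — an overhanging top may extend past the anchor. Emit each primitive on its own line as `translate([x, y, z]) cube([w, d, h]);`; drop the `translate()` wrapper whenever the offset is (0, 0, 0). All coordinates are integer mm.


translate([193, 368, 0]) cube([1042, 304, 150]);
translate([193, 672, 150]) cube([1042, 304, 150]);
translate([193, 976, 300]) cube([1042, 304, 150]);
translate([193, 1280, 450]) cube([1042, 304, 150]);
translate([193, 1584, 600]) cube([1042, 304, 150]);
translate([193, 1888, 750]) cube([1042, 304, 150]);
translate([193, 2192, 900]) cube([1042, 304, 150]);


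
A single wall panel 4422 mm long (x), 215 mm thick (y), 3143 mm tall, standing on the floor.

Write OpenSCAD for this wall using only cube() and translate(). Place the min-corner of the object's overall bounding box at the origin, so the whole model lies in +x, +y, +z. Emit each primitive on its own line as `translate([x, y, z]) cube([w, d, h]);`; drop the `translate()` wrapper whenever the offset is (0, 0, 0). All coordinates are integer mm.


cube([4422, 215, 3143]);


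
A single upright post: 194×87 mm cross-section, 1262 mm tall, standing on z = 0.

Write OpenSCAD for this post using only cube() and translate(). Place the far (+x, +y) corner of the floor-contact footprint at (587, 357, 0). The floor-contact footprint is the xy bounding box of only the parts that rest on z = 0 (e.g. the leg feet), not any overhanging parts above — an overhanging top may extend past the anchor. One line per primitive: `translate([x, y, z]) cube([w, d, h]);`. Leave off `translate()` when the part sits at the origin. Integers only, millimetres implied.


translate([393, 270, 0]) cube([194, 87, 1262]);


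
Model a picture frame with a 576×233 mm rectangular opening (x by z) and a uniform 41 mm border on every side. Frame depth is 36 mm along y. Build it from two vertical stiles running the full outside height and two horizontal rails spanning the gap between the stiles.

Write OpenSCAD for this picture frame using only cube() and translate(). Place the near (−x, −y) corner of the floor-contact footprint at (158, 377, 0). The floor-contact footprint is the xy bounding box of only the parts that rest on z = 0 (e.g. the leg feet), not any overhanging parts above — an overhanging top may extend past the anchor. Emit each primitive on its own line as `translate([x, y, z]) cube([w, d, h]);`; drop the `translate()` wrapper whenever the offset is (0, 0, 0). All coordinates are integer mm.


translate([158, 377, 0]) cube([41, 36, 315]);
translate([775, 377, 0]) cube([41, 36, 315]);
translate([199, 377, 0]) cube([576, 36, 41]);
translate([199, 377, 274]) cube([576, 36, 41]);


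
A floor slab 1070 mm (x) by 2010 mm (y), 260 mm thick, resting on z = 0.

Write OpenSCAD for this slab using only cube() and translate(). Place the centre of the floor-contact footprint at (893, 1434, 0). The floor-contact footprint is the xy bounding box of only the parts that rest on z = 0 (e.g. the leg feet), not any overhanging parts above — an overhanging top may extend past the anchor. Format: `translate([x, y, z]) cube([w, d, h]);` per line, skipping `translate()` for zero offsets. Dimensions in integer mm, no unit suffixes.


translate([358, 429, 0]) cube([1070, 2010, 260]);


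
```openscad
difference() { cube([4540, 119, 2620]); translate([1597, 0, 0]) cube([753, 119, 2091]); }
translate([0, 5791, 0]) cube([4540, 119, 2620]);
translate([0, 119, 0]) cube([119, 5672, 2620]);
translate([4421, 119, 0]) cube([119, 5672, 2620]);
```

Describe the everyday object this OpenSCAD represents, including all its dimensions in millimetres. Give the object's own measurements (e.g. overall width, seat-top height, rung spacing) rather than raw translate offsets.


A single room: four walls, each 2620 mm tall and 119 mm thick, enclosing an outside footprint 4540×5910 mm (x × y), no floor or roof. The front and back walls (−y and +y sides) run the full x-width; the side walls fit between their inner faces. A door opening 753 mm wide and 2091 mm tall is cut through the front wall from the floor up, its −x edge 1597 mm from the wall's −x end.
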